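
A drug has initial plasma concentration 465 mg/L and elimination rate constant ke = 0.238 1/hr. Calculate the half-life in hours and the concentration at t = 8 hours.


t_half = ln(2) / ke = 0.693147 / 0.238 = 2.912 hr
C(t) = C0 * exp(-ke*t) = 465 * exp(-0.238*8)
C(8) = 69.27 mg/L


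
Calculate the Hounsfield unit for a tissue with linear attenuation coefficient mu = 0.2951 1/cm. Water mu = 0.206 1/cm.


HU = ((mu_tissue - mu_water) / mu_water) * 1000
HU = ((0.2951 - 0.206) / 0.206) * 1000
HU = 432.5


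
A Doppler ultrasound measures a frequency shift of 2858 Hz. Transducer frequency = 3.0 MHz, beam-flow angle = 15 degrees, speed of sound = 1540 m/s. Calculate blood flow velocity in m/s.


v = fd * c / (2 * f0 * cos(theta))
v = 2858 * 1540 / (2 * 3.0000e+06 * cos(15))
v = 0.7594 m/s


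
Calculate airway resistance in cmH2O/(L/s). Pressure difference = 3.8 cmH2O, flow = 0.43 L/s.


R = dP / flow
R = 3.8 / 0.43
R = 8.837 cmH2O/(L/s)


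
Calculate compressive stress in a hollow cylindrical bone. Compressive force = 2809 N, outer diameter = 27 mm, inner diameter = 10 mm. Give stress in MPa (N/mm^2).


A = pi*(r_o^2 - r_i^2)
r_o = 13.5 mm, r_i = 5 mm
A = 494.015 mm^2
sigma = F/A = 2809 / 494.015
sigma = 5.686 MPa


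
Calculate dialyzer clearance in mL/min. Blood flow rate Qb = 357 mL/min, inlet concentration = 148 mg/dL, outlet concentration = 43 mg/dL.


K = Qb * (Cb_in - Cb_out) / Cb_in
K = 357 * (148 - 43) / 148
K = 253.3 mL/min


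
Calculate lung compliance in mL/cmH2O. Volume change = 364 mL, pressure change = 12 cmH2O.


C = dV / dP
C = 364 / 12
C = 30.33 mL/cmH2O


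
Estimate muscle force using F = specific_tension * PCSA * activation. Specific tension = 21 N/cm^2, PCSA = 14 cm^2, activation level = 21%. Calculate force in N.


F = sigma * PCSA * activation
F = 21 * 14 * 0.21
F = 61.74 N


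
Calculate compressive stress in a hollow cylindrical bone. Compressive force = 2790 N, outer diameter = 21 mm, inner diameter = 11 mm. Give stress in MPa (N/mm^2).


A = pi*(r_o^2 - r_i^2)
r_o = 10.5 mm, r_i = 5.5 mm
A = 251.327 mm^2
sigma = F/A = 2790 / 251.327
sigma = 11.1 MPa


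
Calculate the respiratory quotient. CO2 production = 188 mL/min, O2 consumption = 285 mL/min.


RQ = VCO2 / VO2
RQ = 188 / 285
RQ = 0.6596


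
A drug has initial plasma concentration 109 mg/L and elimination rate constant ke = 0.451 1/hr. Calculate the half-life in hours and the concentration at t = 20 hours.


t_half = ln(2) / ke = 0.693147 / 0.451 = 1.537 hr
C(t) = C0 * exp(-ke*t) = 109 * exp(-0.451*20)
C(20) = 0.01319 mg/L


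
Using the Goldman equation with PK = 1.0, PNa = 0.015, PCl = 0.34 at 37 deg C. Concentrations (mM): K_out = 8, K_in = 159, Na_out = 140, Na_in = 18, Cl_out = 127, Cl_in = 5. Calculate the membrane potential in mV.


Vm = (RT/F)*ln((PK*Ko + PNa*Nao + PCl*Cli)/(PK*Ki + PNa*Nai + PCl*Clo))
Numer = 11.8, Denom = 202.45
Vm = -75.96 mV


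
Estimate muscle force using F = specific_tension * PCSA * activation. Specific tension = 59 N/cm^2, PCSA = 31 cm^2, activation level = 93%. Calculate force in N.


F = sigma * PCSA * activation
F = 59 * 31 * 0.93
F = 1701 N


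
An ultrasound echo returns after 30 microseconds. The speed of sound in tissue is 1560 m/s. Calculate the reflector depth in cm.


depth = c * t / 2
t = 30 us = 3.0000e-05 s
depth = 1560 * 3.0000e-05 / 2
depth = 0.0234 m = 2.34 cm


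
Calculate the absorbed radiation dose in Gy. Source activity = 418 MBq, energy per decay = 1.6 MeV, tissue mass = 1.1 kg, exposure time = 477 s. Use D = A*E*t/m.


A = 418 MBq = 4.1800e+08 Bq
E = 1.6 MeV = 2.5632e-13 J
D = A*E*t/m = 4.1800e+08*2.5632e-13*477/1.1
D = 0.04646 Gy


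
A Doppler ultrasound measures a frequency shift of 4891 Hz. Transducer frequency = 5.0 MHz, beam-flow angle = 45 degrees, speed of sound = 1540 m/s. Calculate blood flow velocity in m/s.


v = fd * c / (2 * f0 * cos(theta))
v = 4891 * 1540 / (2 * 5.0000e+06 * cos(45))
v = 1.065 m/s


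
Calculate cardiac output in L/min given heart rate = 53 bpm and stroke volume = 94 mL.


CO = HR * SV
CO = 53 * 94 / 1000
CO = 4.982 L/min


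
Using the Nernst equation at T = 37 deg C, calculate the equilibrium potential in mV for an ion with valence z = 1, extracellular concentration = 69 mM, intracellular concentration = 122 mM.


E = (RT/(zF)) * ln(C_out/C_in)
T = 37 + 273.15 = 310.15 K
E = (8.314 * 310.15 / (1 * 96485)) * ln(69/122)
E = -15.23 mV


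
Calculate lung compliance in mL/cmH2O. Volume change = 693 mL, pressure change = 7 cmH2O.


C = dV / dP
C = 693 / 7
C = 99 mL/cmH2O


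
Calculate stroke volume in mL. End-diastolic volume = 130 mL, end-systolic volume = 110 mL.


SV = EDV - ESV
SV = 130 - 110
SV = 20 mL


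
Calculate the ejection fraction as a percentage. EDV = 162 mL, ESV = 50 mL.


SV = EDV - ESV = 162 - 50 = 112 mL
EF = SV/EDV * 100 = 112/162 * 100
EF = 69.14%


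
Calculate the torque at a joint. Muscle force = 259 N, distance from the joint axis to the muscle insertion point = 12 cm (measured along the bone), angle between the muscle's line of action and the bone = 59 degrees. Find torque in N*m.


Torque = F * d * sin(theta)   (moment arm = d*sin(theta))
d = 12 cm = 0.12 m
Torque = 259 * 0.12 * sin(59)
Torque = 26.64 N*m


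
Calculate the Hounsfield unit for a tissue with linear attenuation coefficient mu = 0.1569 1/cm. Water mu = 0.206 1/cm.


HU = ((mu_tissue - mu_water) / mu_water) * 1000
HU = ((0.1569 - 0.206) / 0.206) * 1000
HU = -238.3


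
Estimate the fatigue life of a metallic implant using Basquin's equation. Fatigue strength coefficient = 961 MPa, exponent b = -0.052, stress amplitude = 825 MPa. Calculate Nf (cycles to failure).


sigma_a = sigma_f' * (2Nf)^b
2Nf = (sigma_a/sigma_f')^(1/b)
2Nf = (825/961)^(1/-0.052)
2Nf = 18.811018
Nf = 9.406


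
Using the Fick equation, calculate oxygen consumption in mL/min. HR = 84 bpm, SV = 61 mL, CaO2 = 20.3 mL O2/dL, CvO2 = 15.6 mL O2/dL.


CO = HR*SV = 84*61/1000 = 5.124 L/min
a-v O2 diff = 20.3 - 15.6 = 4.7 mL/dL
VO2 = CO * (CaO2-CvO2) * 10 dL/L
VO2 = 5.124 * 4.7 * 10
VO2 = 240.8 mL/min


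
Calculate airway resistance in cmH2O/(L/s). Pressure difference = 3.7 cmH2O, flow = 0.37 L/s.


R = dP / flow
R = 3.7 / 0.37
R = 10 cmH2O/(L/s)


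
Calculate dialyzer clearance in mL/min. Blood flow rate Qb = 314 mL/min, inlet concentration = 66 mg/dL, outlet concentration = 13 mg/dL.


K = Qb * (Cb_in - Cb_out) / Cb_in
K = 314 * (66 - 13) / 66
K = 252.2 mL/min


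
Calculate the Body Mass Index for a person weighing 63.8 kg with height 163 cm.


BMI = weight / height^2
height = 163 cm = 1.63 m
BMI = 63.8 / 1.63^2
BMI = 24.01 kg/m^2


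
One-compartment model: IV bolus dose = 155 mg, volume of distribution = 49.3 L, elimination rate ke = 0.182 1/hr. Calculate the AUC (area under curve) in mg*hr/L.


C0 = Dose/Vd = 155/49.3 = 3.14402 mg/L
AUC = C0/ke = 3.14402/0.182
AUC = 17.27 mg*hr/L


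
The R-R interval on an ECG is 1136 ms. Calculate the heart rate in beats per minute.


HR = 60 / RR_interval(s)
RR = 1136 ms = 1.136 s
HR = 60 / 1.136 = 52.82 bpm


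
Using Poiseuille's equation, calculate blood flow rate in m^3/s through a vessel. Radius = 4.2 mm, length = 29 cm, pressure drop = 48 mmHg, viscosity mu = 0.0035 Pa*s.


Q = pi*r^4*dP / (8*mu*L)
r = 0.0042 m, L = 0.29 m
dP = 48 mmHg = 6399.456 Pa
Q = 7.7043e-04 m^3/s


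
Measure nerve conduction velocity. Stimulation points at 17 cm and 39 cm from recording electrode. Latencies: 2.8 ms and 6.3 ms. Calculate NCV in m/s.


Distance = (39 - 17) / 100 = 0.22 m
dt = (6.3 - 2.8) / 1000 = 0.0035 s
NCV = dist / dt = 62.86 m/s


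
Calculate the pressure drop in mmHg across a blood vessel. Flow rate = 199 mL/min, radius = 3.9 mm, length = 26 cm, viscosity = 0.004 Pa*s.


dP = 8*mu*L*Q / (pi*r^4)
Q = 199 mL/min = 3.31667e-06 m^3/s
dP = 37.968 Pa = 37.968 / 133.322 mmHg = 0.2848 mmHg


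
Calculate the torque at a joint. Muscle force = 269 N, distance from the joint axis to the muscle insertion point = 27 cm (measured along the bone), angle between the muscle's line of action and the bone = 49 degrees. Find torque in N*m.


Torque = F * d * sin(theta)   (moment arm = d*sin(theta))
d = 27 cm = 0.27 m
Torque = 269 * 0.27 * sin(49)
Torque = 54.81 N*m


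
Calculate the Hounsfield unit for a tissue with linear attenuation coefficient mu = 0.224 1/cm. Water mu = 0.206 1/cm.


HU = ((mu_tissue - mu_water) / mu_water) * 1000
HU = ((0.224 - 0.206) / 0.206) * 1000
HU = 87.38


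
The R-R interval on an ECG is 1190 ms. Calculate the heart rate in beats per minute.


HR = 60 / RR_interval(s)
RR = 1190 ms = 1.19 s
HR = 60 / 1.19 = 50.42 bpm


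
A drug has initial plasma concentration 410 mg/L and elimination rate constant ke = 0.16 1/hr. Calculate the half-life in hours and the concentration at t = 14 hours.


t_half = ln(2) / ke = 0.693147 / 0.16 = 4.332 hr
C(t) = C0 * exp(-ke*t) = 410 * exp(-0.16*14)
C(14) = 43.65 mg/L


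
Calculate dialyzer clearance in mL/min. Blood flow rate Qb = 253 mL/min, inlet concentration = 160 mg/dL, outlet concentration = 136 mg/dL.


K = Qb * (Cb_in - Cb_out) / Cb_in
K = 253 * (160 - 136) / 160
K = 37.95 mL/min


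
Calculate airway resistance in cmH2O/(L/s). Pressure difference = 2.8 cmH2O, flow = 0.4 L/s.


R = dP / flow
R = 2.8 / 0.4
R = 7 cmH2O/(L/s)


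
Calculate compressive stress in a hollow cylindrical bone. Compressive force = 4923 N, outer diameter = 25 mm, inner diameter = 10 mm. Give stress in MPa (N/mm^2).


A = pi*(r_o^2 - r_i^2)
r_o = 12.5 mm, r_i = 5 mm
A = 412.334 mm^2
sigma = F/A = 4923 / 412.334
sigma = 11.94 MPa


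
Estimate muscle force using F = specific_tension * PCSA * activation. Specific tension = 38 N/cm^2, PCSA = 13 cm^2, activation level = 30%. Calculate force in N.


F = sigma * PCSA * activation
F = 38 * 13 * 0.3
F = 148.2 N


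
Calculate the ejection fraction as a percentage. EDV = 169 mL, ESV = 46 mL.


SV = EDV - ESV = 169 - 46 = 123 mL
EF = SV/EDV * 100 = 123/169 * 100
EF = 72.78%


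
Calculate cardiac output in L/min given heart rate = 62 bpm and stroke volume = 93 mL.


CO = HR * SV
CO = 62 * 93 / 1000
CO = 5.766 L/min


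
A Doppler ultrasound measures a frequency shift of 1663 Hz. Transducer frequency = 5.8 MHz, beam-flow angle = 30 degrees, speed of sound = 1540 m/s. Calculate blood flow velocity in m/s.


v = fd * c / (2 * f0 * cos(theta))
v = 1663 * 1540 / (2 * 5.8000e+06 * cos(30))
v = 0.2549 m/s


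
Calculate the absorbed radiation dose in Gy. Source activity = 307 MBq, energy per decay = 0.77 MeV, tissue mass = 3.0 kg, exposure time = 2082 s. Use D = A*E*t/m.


A = 307 MBq = 3.0700e+08 Bq
E = 0.77 MeV = 1.23354e-13 J
D = A*E*t/m = 3.0700e+08*1.23354e-13*2082/3.0
D = 0.02628 Gy


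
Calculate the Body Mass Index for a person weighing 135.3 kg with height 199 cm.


BMI = weight / height^2
height = 199 cm = 1.99 m
BMI = 135.3 / 1.99^2
BMI = 34.17 kg/m^2


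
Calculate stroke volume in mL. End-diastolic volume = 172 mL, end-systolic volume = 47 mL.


SV = EDV - ESV
SV = 172 - 47
SV = 125 mL


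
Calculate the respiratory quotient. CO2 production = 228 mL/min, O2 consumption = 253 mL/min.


RQ = VCO2 / VO2
RQ = 228 / 253
RQ = 0.9012


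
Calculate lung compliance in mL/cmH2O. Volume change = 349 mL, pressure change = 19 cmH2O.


C = dV / dP
C = 349 / 19
C = 18.37 mL/cmH2O


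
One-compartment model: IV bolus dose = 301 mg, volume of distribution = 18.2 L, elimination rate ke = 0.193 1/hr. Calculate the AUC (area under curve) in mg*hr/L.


C0 = Dose/Vd = 301/18.2 = 16.5385 mg/L
AUC = C0/ke = 16.5385/0.193
AUC = 85.69 mg*hr/L


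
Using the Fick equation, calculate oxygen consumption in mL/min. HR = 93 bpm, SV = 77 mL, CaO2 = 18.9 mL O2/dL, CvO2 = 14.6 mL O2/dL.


CO = HR*SV = 93*77/1000 = 7.161 L/min
a-v O2 diff = 18.9 - 14.6 = 4.3 mL/dL
VO2 = CO * (CaO2-CvO2) * 10 dL/L
VO2 = 7.161 * 4.3 * 10
VO2 = 307.9 mL/min


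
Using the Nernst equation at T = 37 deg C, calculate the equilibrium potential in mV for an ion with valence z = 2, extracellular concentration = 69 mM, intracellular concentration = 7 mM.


E = (RT/(zF)) * ln(C_out/C_in)
T = 37 + 273.15 = 310.15 K
E = (8.314 * 310.15 / (2 * 96485)) * ln(69/7)
E = 30.58 mV


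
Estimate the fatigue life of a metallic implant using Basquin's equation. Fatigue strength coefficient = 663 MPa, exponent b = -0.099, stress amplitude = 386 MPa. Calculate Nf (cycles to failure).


sigma_a = sigma_f' * (2Nf)^b
2Nf = (sigma_a/sigma_f')^(1/b)
2Nf = (386/663)^(1/-0.099)
2Nf = 236.04356
Nf = 118


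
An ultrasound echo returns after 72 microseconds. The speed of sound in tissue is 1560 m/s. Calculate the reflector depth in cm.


depth = c * t / 2
t = 72 us = 7.2000e-05 s
depth = 1560 * 7.2000e-05 / 2
depth = 0.05616 m = 5.616 cm


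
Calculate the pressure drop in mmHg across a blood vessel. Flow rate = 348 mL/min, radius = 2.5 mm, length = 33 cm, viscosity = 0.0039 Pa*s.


dP = 8*mu*L*Q / (pi*r^4)
Q = 348 mL/min = 5.8e-06 m^3/s
dP = 486.616 Pa = 486.616 / 133.322 mmHg = 3.65 mmHg


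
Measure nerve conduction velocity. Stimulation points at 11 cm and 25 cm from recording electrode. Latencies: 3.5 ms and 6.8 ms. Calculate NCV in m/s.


Distance = (25 - 11) / 100 = 0.14 m
dt = (6.8 - 3.5) / 1000 = 0.0033 s
NCV = dist / dt = 42.42 m/s


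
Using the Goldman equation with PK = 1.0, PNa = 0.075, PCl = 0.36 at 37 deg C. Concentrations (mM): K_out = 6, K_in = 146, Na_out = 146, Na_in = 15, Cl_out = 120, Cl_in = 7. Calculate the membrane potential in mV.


Vm = (RT/F)*ln((PK*Ko + PNa*Nao + PCl*Cli)/(PK*Ki + PNa*Nai + PCl*Clo))
Numer = 19.47, Denom = 190.325
Vm = -60.93 mV


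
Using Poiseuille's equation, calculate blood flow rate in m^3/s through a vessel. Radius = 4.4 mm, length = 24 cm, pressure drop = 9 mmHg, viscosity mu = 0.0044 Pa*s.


Q = pi*r^4*dP / (8*mu*L)
r = 0.0044 m, L = 0.24 m
dP = 9 mmHg = 1199.898 Pa
Q = 1.6724e-04 m^3/s


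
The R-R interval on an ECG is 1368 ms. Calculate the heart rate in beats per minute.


HR = 60 / RR_interval(s)
RR = 1368 ms = 1.368 s
HR = 60 / 1.368 = 43.86 bpm


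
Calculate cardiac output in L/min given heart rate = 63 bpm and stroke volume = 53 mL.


CO = HR * SV
CO = 63 * 53 / 1000
CO = 3.339 L/min


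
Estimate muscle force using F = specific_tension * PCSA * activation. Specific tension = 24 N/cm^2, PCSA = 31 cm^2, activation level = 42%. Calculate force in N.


F = sigma * PCSA * activation
F = 24 * 31 * 0.42
F = 312.5 N


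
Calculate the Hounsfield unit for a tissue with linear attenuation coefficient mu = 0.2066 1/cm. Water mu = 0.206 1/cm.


HU = ((mu_tissue - mu_water) / mu_water) * 1000
HU = ((0.2066 - 0.206) / 0.206) * 1000
HU = 2.913


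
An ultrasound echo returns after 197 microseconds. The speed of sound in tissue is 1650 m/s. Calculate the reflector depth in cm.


depth = c * t / 2
t = 197 us = 1.9700e-04 s
depth = 1650 * 1.9700e-04 / 2
depth = 0.162525 m = 16.2525 cm


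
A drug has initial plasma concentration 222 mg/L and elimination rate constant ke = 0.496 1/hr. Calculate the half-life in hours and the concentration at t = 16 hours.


t_half = ln(2) / ke = 0.693147 / 0.496 = 1.397 hr
C(t) = C0 * exp(-ke*t) = 222 * exp(-0.496*16)
C(16) = 0.07939 mg/L


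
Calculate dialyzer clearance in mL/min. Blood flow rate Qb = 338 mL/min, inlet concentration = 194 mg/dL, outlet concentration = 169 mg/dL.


K = Qb * (Cb_in - Cb_out) / Cb_in
K = 338 * (194 - 169) / 194
K = 43.56 mL/min


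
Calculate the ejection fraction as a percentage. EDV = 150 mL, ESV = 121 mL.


SV = EDV - ESV = 150 - 121 = 29 mL
EF = SV/EDV * 100 = 29/150 * 100
EF = 19.33%


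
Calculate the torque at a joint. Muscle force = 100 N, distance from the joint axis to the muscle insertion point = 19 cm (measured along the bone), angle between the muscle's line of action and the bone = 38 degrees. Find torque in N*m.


Torque = F * d * sin(theta)   (moment arm = d*sin(theta))
d = 19 cm = 0.19 m
Torque = 100 * 0.19 * sin(38)
Torque = 11.7 N*m


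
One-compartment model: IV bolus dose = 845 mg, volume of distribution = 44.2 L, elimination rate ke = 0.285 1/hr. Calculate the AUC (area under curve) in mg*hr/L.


C0 = Dose/Vd = 845/44.2 = 19.1176 mg/L
AUC = C0/ke = 19.1176/0.285
AUC = 67.08 mg*hr/L


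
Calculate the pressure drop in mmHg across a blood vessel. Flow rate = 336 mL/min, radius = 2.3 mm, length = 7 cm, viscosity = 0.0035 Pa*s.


dP = 8*mu*L*Q / (pi*r^4)
Q = 336 mL/min = 5.6e-06 m^3/s
dP = 124.848 Pa = 124.848 / 133.322 mmHg = 0.9364 mmHg


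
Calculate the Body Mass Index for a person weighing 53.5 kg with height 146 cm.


BMI = weight / height^2
height = 146 cm = 1.46 m
BMI = 53.5 / 1.46^2
BMI = 25.1 kg/m^2


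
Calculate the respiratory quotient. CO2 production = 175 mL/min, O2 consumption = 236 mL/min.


RQ = VCO2 / VO2
RQ = 175 / 236
RQ = 0.7415


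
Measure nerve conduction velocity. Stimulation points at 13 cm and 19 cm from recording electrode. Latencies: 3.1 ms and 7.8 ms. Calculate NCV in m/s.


Distance = (19 - 13) / 100 = 0.06 m
dt = (7.8 - 3.1) / 1000 = 0.0047 s
NCV = dist / dt = 12.77 m/s


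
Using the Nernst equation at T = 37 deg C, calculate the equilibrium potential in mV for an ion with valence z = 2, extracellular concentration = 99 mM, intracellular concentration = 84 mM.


E = (RT/(zF)) * ln(C_out/C_in)
T = 37 + 273.15 = 310.15 K
E = (8.314 * 310.15 / (2 * 96485)) * ln(99/84)
E = 2.196 mV


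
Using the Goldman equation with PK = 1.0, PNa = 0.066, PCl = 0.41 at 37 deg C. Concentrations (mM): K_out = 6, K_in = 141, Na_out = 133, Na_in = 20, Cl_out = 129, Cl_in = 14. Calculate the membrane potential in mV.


Vm = (RT/F)*ln((PK*Ko + PNa*Nao + PCl*Cli)/(PK*Ki + PNa*Nai + PCl*Clo))
Numer = 20.518, Denom = 195.21
Vm = -60.21 mV


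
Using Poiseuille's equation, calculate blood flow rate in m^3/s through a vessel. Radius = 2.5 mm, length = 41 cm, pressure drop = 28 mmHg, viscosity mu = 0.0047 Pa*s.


Q = pi*r^4*dP / (8*mu*L)
r = 0.0025 m, L = 0.41 m
dP = 28 mmHg = 3733.016 Pa
Q = 2.9717e-05 m^3/s


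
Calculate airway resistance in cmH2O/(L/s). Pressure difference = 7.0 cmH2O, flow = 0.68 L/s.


R = dP / flow
R = 7.0 / 0.68
R = 10.29 cmH2O/(L/s)


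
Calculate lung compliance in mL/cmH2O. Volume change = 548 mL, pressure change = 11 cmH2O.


C = dV / dP
C = 548 / 11
C = 49.82 mL/cmH2O


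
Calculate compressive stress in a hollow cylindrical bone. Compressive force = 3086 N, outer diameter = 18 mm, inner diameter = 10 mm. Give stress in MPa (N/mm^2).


A = pi*(r_o^2 - r_i^2)
r_o = 9 mm, r_i = 5 mm
A = 175.929 mm^2
sigma = F/A = 3086 / 175.929
sigma = 17.54 MPa


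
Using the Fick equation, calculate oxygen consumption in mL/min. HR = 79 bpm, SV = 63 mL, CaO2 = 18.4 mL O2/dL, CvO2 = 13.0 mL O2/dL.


CO = HR*SV = 79*63/1000 = 4.977 L/min
a-v O2 diff = 18.4 - 13.0 = 5.4 mL/dL
VO2 = CO * (CaO2-CvO2) * 10 dL/L
VO2 = 4.977 * 5.4 * 10
VO2 = 268.8 mL/min


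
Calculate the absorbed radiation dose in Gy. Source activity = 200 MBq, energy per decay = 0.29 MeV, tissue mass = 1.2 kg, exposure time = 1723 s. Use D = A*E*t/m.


A = 200 MBq = 2.0000e+08 Bq
E = 0.29 MeV = 4.6458e-14 J
D = A*E*t/m = 2.0000e+08*4.6458e-14*1723/1.2
D = 0.01334 Gy


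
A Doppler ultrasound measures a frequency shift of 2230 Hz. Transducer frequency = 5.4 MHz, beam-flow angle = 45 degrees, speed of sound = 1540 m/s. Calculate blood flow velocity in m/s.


v = fd * c / (2 * f0 * cos(theta))
v = 2230 * 1540 / (2 * 5.4000e+06 * cos(45))
v = 0.4497 m/s


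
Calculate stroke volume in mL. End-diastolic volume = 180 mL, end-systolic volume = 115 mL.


SV = EDV - ESV
SV = 180 - 115
SV = 65 mL


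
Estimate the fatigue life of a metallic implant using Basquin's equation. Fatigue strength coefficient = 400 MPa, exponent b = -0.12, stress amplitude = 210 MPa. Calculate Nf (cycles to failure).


sigma_a = sigma_f' * (2Nf)^b
2Nf = (sigma_a/sigma_f')^(1/b)
2Nf = (210/400)^(1/-0.12)
2Nf = 214.78592
Nf = 107.4


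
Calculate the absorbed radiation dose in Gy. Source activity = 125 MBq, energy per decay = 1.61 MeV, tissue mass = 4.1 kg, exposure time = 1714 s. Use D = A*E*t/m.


A = 125 MBq = 1.2500e+08 Bq
E = 1.61 MeV = 2.57922e-13 J
D = A*E*t/m = 1.2500e+08*2.57922e-13*1714/4.1
D = 0.01348 Gy


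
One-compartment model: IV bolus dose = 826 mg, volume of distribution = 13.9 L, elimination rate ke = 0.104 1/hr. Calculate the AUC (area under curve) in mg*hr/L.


C0 = Dose/Vd = 826/13.9 = 59.4245 mg/L
AUC = C0/ke = 59.4245/0.104
AUC = 571.4 mg*hr/L


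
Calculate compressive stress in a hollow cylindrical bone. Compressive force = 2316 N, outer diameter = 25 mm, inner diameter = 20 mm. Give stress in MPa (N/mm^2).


A = pi*(r_o^2 - r_i^2)
r_o = 12.5 mm, r_i = 10 mm
A = 176.715 mm^2
sigma = F/A = 2316 / 176.715
sigma = 13.11 MPa


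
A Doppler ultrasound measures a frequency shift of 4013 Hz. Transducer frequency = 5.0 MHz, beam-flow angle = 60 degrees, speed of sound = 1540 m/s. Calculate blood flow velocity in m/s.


v = fd * c / (2 * f0 * cos(theta))
v = 4013 * 1540 / (2 * 5.0000e+06 * cos(60))
v = 1.236 m/s


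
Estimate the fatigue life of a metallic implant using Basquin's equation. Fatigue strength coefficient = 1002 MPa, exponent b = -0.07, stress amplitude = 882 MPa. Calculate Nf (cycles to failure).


sigma_a = sigma_f' * (2Nf)^b
2Nf = (sigma_a/sigma_f')^(1/b)
2Nf = (882/1002)^(1/-0.07)
2Nf = 6.18609
Nf = 3.093


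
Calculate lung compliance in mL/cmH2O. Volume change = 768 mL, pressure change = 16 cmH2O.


C = dV / dP
C = 768 / 16
C = 48 mL/cmH2O


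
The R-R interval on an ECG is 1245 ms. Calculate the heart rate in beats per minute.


HR = 60 / RR_interval(s)
RR = 1245 ms = 1.245 s
HR = 60 / 1.245 = 48.19 bpm


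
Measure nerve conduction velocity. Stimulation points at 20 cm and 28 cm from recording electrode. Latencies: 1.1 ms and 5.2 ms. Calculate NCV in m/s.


Distance = (28 - 20) / 100 = 0.08 m
dt = (5.2 - 1.1) / 1000 = 0.0041 s
NCV = dist / dt = 19.51 m/s


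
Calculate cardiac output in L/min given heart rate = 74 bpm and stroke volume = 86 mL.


CO = HR * SV
CO = 74 * 86 / 1000
CO = 6.364 L/min


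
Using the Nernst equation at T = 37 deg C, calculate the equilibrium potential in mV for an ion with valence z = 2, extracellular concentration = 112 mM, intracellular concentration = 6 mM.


E = (RT/(zF)) * ln(C_out/C_in)
T = 37 + 273.15 = 310.15 K
E = (8.314 * 310.15 / (2 * 96485)) * ln(112/6)
E = 39.11 mV


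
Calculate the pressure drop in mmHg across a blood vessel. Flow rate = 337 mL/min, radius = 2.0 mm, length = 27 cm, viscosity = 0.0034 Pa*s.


dP = 8*mu*L*Q / (pi*r^4)
Q = 337 mL/min = 5.61667e-06 m^3/s
dP = 820.619 Pa = 820.619 / 133.322 mmHg = 6.155 mmHg


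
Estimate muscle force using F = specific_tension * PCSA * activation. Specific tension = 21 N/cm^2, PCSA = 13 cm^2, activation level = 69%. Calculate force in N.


F = sigma * PCSA * activation
F = 21 * 13 * 0.69
F = 188.4 N


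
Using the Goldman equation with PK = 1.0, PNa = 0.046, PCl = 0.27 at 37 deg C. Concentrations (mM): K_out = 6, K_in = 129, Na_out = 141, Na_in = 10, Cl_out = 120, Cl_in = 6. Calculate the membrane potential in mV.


Vm = (RT/F)*ln((PK*Ko + PNa*Nao + PCl*Cli)/(PK*Ki + PNa*Nai + PCl*Clo))
Numer = 14.106, Denom = 161.86
Vm = -65.21 mV


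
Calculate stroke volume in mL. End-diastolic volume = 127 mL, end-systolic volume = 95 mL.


SV = EDV - ESV
SV = 127 - 95
SV = 32 mL


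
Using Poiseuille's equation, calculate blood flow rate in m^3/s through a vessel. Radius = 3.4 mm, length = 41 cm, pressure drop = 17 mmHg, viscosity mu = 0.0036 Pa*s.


Q = pi*r^4*dP / (8*mu*L)
r = 0.0034 m, L = 0.41 m
dP = 17 mmHg = 2266.474 Pa
Q = 8.0582e-05 m^3/s


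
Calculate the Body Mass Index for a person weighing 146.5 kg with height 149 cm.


BMI = weight / height^2
height = 149 cm = 1.49 m
BMI = 146.5 / 1.49^2
BMI = 65.99 kg/m^2


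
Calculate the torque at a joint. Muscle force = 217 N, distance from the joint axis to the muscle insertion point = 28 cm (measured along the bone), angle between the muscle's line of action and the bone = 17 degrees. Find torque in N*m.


Torque = F * d * sin(theta)   (moment arm = d*sin(theta))
d = 28 cm = 0.28 m
Torque = 217 * 0.28 * sin(17)
Torque = 17.76 N*m


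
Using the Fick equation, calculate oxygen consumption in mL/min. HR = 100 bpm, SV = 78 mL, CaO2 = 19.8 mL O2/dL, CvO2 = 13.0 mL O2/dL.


CO = HR*SV = 100*78/1000 = 7.8 L/min
a-v O2 diff = 19.8 - 13.0 = 6.8 mL/dL
VO2 = CO * (CaO2-CvO2) * 10 dL/L
VO2 = 7.8 * 6.8 * 10
VO2 = 530.4 mL/min


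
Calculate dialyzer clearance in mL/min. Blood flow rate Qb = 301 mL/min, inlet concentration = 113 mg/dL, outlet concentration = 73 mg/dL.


K = Qb * (Cb_in - Cb_out) / Cb_in
K = 301 * (113 - 73) / 113
K = 106.5 mL/min


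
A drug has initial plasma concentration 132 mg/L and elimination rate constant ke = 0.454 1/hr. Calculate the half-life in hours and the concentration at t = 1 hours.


t_half = ln(2) / ke = 0.693147 / 0.454 = 1.527 hr
C(t) = C0 * exp(-ke*t) = 132 * exp(-0.454*1)
C(1) = 83.83 mg/L


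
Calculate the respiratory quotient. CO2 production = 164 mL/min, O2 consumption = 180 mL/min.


RQ = VCO2 / VO2
RQ = 164 / 180
RQ = 0.9111


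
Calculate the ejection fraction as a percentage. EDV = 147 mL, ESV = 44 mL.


SV = EDV - ESV = 147 - 44 = 103 mL
EF = SV/EDV * 100 = 103/147 * 100
EF = 70.07%


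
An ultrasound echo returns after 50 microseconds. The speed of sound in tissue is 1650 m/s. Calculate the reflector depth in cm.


depth = c * t / 2
t = 50 us = 5.0000e-05 s
depth = 1650 * 5.0000e-05 / 2
depth = 0.04125 m = 4.125 cm


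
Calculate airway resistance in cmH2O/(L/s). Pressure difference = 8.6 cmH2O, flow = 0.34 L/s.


R = dP / flow
R = 8.6 / 0.34
R = 25.29 cmH2O/(L/s)


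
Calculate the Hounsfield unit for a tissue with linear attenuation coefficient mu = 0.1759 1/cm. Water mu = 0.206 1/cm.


HU = ((mu_tissue - mu_water) / mu_water) * 1000
HU = ((0.1759 - 0.206) / 0.206) * 1000
HU = -146.1


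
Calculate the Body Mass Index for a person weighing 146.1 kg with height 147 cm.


BMI = weight / height^2
height = 147 cm = 1.47 m
BMI = 146.1 / 1.47^2
BMI = 67.61 kg/m^2


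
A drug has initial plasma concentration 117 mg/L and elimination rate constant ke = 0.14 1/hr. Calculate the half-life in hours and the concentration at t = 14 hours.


t_half = ln(2) / ke = 0.693147 / 0.14 = 4.951 hr
C(t) = C0 * exp(-ke*t) = 117 * exp(-0.14*14)
C(14) = 16.48 mg/L


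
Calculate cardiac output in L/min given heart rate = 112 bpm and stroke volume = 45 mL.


CO = HR * SV
CO = 112 * 45 / 1000
CO = 5.04 L/min


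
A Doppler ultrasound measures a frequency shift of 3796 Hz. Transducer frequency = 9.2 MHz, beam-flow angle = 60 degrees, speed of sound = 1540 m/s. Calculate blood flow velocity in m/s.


v = fd * c / (2 * f0 * cos(theta))
v = 3796 * 1540 / (2 * 9.2000e+06 * cos(60))
v = 0.6354 m/s


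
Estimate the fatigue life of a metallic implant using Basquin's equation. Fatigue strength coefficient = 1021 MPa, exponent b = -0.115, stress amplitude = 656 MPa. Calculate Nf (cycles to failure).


sigma_a = sigma_f' * (2Nf)^b
2Nf = (sigma_a/sigma_f')^(1/b)
2Nf = (656/1021)^(1/-0.115)
2Nf = 46.840901
Nf = 23.42


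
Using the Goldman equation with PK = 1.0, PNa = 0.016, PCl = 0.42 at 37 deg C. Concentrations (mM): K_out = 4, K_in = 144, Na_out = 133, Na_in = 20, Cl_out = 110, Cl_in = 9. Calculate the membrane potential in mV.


Vm = (RT/F)*ln((PK*Ko + PNa*Nao + PCl*Cli)/(PK*Ki + PNa*Nai + PCl*Clo))
Numer = 9.908, Denom = 190.52
Vm = -79.01 mV


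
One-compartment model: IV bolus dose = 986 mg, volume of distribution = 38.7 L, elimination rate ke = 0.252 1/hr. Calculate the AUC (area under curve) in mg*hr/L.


C0 = Dose/Vd = 986/38.7 = 25.478 mg/L
AUC = C0/ke = 25.478/0.252
AUC = 101.1 mg*hr/L


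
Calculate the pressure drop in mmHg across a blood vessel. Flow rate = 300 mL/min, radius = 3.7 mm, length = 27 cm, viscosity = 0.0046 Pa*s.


dP = 8*mu*L*Q / (pi*r^4)
Q = 300 mL/min = 5e-06 m^3/s
dP = 84.3771 Pa = 84.3771 / 133.322 mmHg = 0.6329 mmHg


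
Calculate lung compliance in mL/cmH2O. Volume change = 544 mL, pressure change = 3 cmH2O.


C = dV / dP
C = 544 / 3
C = 181.3 mL/cmH2O


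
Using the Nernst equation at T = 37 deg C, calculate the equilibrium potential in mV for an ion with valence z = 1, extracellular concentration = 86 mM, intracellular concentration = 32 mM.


E = (RT/(zF)) * ln(C_out/C_in)
T = 37 + 273.15 = 310.15 K
E = (8.314 * 310.15 / (1 * 96485)) * ln(86/32)
E = 26.42 mV


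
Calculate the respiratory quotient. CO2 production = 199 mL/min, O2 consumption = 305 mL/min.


RQ = VCO2 / VO2
RQ = 199 / 305
RQ = 0.6525


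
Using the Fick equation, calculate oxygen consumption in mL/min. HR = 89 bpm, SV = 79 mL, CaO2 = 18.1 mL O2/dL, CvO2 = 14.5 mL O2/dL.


CO = HR*SV = 89*79/1000 = 7.031 L/min
a-v O2 diff = 18.1 - 14.5 = 3.6 mL/dL
VO2 = CO * (CaO2-CvO2) * 10 dL/L
VO2 = 7.031 * 3.6 * 10
VO2 = 253.1 mL/min


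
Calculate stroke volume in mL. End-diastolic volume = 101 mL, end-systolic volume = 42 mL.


SV = EDV - ESV
SV = 101 - 42
SV = 59 mL


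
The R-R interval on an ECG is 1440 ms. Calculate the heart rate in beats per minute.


HR = 60 / RR_interval(s)
RR = 1440 ms = 1.44 s
HR = 60 / 1.44 = 41.67 bpm


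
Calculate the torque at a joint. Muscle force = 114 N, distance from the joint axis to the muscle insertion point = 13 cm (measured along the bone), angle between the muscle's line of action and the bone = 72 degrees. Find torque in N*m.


Torque = F * d * sin(theta)   (moment arm = d*sin(theta))
d = 13 cm = 0.13 m
Torque = 114 * 0.13 * sin(72)
Torque = 14.09 N*m


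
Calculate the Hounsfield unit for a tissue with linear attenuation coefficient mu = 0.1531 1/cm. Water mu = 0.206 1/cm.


HU = ((mu_tissue - mu_water) / mu_water) * 1000
HU = ((0.1531 - 0.206) / 0.206) * 1000
HU = -256.8


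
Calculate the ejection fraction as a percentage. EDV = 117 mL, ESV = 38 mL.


SV = EDV - ESV = 117 - 38 = 79 mL
EF = SV/EDV * 100 = 79/117 * 100
EF = 67.52%


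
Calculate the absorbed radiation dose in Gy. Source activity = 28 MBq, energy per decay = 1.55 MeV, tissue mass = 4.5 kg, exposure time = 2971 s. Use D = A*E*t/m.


A = 28 MBq = 2.8000e+07 Bq
E = 1.55 MeV = 2.4831e-13 J
D = A*E*t/m = 2.8000e+07*2.4831e-13*2971/4.5
D = 0.00459 Gy


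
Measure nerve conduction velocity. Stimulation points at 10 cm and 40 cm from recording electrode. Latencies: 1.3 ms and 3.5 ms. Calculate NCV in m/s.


Distance = (40 - 10) / 100 = 0.3 m
dt = (3.5 - 1.3) / 1000 = 0.0022 s
NCV = dist / dt = 136.4 m/s


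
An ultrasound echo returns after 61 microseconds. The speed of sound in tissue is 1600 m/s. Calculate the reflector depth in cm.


depth = c * t / 2
t = 61 us = 6.1000e-05 s
depth = 1600 * 6.1000e-05 / 2
depth = 0.0488 m = 4.88 cm


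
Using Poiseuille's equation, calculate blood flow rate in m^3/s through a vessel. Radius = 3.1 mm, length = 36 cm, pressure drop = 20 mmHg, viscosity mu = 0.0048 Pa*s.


Q = pi*r^4*dP / (8*mu*L)
r = 0.0031 m, L = 0.36 m
dP = 20 mmHg = 2666.44 Pa
Q = 5.5962e-05 m^3/s


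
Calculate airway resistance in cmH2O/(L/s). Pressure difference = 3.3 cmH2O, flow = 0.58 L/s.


R = dP / flow
R = 3.3 / 0.58
R = 5.69 cmH2O/(L/s)


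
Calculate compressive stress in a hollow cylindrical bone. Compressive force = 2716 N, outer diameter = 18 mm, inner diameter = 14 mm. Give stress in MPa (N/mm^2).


A = pi*(r_o^2 - r_i^2)
r_o = 9 mm, r_i = 7 mm
A = 100.531 mm^2
sigma = F/A = 2716 / 100.531
sigma = 27.02 MPa


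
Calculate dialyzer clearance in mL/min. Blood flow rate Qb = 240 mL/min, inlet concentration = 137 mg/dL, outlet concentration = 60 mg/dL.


K = Qb * (Cb_in - Cb_out) / Cb_in
K = 240 * (137 - 60) / 137
K = 134.9 mL/min


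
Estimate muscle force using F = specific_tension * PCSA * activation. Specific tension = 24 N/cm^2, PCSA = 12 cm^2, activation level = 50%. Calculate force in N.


F = sigma * PCSA * activation
F = 24 * 12 * 0.5
F = 144 N


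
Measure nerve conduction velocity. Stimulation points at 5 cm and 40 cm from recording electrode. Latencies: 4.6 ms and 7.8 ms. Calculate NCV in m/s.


Distance = (40 - 5) / 100 = 0.35 m
dt = (7.8 - 4.6) / 1000 = 0.0032 s
NCV = dist / dt = 109.4 m/s


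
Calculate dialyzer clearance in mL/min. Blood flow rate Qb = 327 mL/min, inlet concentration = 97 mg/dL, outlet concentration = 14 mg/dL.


K = Qb * (Cb_in - Cb_out) / Cb_in
K = 327 * (97 - 14) / 97
K = 279.8 mL/min


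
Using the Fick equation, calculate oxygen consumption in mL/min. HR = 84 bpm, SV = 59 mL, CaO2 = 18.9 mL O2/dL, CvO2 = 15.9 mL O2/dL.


CO = HR*SV = 84*59/1000 = 4.956 L/min
a-v O2 diff = 18.9 - 15.9 = 3 mL/dL
VO2 = CO * (CaO2-CvO2) * 10 dL/L
VO2 = 4.956 * 3 * 10
VO2 = 148.7 mL/min


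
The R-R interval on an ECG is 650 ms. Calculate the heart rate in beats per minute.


HR = 60 / RR_interval(s)
RR = 650 ms = 0.65 s
HR = 60 / 0.65 = 92.31 bpm


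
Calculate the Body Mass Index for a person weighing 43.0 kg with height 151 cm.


BMI = weight / height^2
height = 151 cm = 1.51 m
BMI = 43.0 / 1.51^2
BMI = 18.86 kg/m^2


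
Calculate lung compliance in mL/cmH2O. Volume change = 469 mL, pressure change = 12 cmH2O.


C = dV / dP
C = 469 / 12
C = 39.08 mL/cmH2O


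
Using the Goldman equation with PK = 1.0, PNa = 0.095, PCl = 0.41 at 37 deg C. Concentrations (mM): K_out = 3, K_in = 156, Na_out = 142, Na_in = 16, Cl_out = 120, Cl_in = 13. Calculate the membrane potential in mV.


Vm = (RT/F)*ln((PK*Ko + PNa*Nao + PCl*Cli)/(PK*Ki + PNa*Nai + PCl*Clo))
Numer = 21.82, Denom = 206.72
Vm = -60.09 mV


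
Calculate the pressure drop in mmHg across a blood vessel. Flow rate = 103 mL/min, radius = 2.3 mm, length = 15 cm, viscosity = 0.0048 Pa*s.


dP = 8*mu*L*Q / (pi*r^4)
Q = 103 mL/min = 1.71667e-06 m^3/s
dP = 112.473 Pa = 112.473 / 133.322 mmHg = 0.8436 mmHg


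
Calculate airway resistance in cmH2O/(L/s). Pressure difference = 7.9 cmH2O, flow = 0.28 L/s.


R = dP / flow
R = 7.9 / 0.28
R = 28.21 cmH2O/(L/s)


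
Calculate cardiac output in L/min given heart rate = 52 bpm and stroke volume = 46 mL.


CO = HR * SV
CO = 52 * 46 / 1000
CO = 2.392 L/min


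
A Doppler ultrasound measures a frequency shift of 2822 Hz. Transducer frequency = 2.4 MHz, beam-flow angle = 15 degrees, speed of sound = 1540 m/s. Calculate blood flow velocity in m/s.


v = fd * c / (2 * f0 * cos(theta))
v = 2822 * 1540 / (2 * 2.4000e+06 * cos(15))
v = 0.9373 m/s


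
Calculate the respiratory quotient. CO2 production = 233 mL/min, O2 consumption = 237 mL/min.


RQ = VCO2 / VO2
RQ = 233 / 237
RQ = 0.9831


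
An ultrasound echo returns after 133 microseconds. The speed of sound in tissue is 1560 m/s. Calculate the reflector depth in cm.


depth = c * t / 2
t = 133 us = 1.3300e-04 s
depth = 1560 * 1.3300e-04 / 2
depth = 0.10374 m = 10.374 cm


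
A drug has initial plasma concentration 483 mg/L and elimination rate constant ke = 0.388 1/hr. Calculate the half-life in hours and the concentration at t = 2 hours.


t_half = ln(2) / ke = 0.693147 / 0.388 = 1.786 hr
C(t) = C0 * exp(-ke*t) = 483 * exp(-0.388*2)
C(2) = 222.3 mg/L


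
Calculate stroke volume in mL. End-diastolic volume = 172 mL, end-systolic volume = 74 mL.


SV = EDV - ESV
SV = 172 - 74
SV = 98 mL


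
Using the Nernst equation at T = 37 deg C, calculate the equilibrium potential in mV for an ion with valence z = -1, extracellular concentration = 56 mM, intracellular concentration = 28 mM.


E = (RT/(zF)) * ln(C_out/C_in)
T = 37 + 273.15 = 310.15 K
E = (8.314 * 310.15 / (-1 * 96485)) * ln(56/28)
E = -18.52 mV


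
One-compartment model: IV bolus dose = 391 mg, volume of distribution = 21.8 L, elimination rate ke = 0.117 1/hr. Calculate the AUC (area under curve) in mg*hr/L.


C0 = Dose/Vd = 391/21.8 = 17.9358 mg/L
AUC = C0/ke = 17.9358/0.117
AUC = 153.3 mg*hr/L


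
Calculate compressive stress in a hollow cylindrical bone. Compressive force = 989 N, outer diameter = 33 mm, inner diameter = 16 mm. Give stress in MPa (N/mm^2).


A = pi*(r_o^2 - r_i^2)
r_o = 16.5 mm, r_i = 8 mm
A = 654.237 mm^2
sigma = F/A = 989 / 654.237
sigma = 1.512 MPa


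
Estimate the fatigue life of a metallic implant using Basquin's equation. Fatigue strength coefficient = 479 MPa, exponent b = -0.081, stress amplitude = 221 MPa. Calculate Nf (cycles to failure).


sigma_a = sigma_f' * (2Nf)^b
2Nf = (sigma_a/sigma_f')^(1/b)
2Nf = (221/479)^(1/-0.081)
2Nf = 14042.596
Nf = 7021


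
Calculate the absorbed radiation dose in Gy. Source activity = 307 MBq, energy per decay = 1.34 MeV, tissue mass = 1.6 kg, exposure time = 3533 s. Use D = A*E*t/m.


A = 307 MBq = 3.0700e+08 Bq
E = 1.34 MeV = 2.14668e-13 J
D = A*E*t/m = 3.0700e+08*2.14668e-13*3533/1.6
D = 0.1455 Gy


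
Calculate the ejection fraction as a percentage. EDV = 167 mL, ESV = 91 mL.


SV = EDV - ESV = 167 - 91 = 76 mL
EF = SV/EDV * 100 = 76/167 * 100
EF = 45.51%


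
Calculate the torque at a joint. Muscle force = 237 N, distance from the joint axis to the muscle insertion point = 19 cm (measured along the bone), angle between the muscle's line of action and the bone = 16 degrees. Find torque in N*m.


Torque = F * d * sin(theta)   (moment arm = d*sin(theta))
d = 19 cm = 0.19 m
Torque = 237 * 0.19 * sin(16)
Torque = 12.41 N*m


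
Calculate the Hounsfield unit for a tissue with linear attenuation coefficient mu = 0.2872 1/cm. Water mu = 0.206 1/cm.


HU = ((mu_tissue - mu_water) / mu_water) * 1000
HU = ((0.2872 - 0.206) / 0.206) * 1000
HU = 394.2


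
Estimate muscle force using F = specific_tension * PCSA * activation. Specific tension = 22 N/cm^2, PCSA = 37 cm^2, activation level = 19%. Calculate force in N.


F = sigma * PCSA * activation
F = 22 * 37 * 0.19
F = 154.7 N


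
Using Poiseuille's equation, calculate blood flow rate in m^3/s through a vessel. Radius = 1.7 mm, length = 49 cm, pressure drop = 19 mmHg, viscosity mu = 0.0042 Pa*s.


Q = pi*r^4*dP / (8*mu*L)
r = 0.0017 m, L = 0.49 m
dP = 19 mmHg = 2533.118 Pa
Q = 4.0371e-06 m^3/s


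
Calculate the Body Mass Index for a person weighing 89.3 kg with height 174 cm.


BMI = weight / height^2
height = 174 cm = 1.74 m
BMI = 89.3 / 1.74^2
BMI = 29.5 kg/m^2


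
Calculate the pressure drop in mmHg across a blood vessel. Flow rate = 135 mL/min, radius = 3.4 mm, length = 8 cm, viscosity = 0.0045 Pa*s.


dP = 8*mu*L*Q / (pi*r^4)
Q = 135 mL/min = 2.25e-06 m^3/s
dP = 15.4351 Pa = 15.4351 / 133.322 mmHg = 0.1158 mmHg


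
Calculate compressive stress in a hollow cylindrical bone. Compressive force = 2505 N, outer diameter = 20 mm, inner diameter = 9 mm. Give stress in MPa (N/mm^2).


A = pi*(r_o^2 - r_i^2)
r_o = 10 mm, r_i = 4.5 mm
A = 250.542 mm^2
sigma = F/A = 2505 / 250.542
sigma = 9.998 MPa


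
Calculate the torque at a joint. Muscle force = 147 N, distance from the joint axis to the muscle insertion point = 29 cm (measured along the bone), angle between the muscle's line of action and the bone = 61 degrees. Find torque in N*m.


Torque = F * d * sin(theta)   (moment arm = d*sin(theta))
d = 29 cm = 0.29 m
Torque = 147 * 0.29 * sin(61)
Torque = 37.29 N*m


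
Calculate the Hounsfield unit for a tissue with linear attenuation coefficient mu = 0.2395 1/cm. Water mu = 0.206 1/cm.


HU = ((mu_tissue - mu_water) / mu_water) * 1000
HU = ((0.2395 - 0.206) / 0.206) * 1000
HU = 162.6
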